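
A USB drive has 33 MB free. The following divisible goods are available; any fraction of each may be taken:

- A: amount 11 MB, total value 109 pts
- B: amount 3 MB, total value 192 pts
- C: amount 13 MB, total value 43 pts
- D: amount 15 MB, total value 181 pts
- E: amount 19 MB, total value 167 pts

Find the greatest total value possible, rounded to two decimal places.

517.16

Take in order of value per unit:
- B (192/3 per unit): all 3 → value 192, running total 192.00
- D (181/15 per unit): all 15 → value 181, running total 373.00
- A (109/11 per unit): all 11 → value 109, running total 482.00
- E (167/19 per unit): 4 of 19 → value 4×167/19 = 35.1579, running total 517.16
Total 517.16.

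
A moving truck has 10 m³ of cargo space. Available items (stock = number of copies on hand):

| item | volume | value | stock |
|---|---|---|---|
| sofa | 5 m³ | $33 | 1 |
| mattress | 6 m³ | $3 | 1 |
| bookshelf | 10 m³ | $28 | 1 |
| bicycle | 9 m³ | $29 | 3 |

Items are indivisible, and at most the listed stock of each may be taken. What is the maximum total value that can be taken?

$33

Top feasible selections:
- 1×sofa: volume 5, value 33
- 1×bicycle: volume 9, value 29
Best: $33.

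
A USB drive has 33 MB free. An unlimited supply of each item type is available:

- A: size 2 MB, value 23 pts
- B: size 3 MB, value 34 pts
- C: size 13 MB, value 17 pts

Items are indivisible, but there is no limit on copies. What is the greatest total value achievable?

Best value-per-unit is A at 23/2; filling with it alone gives 16×23 = 368.
Optimal mix: 15×A + 1×B → size 33, value 379.

379 pts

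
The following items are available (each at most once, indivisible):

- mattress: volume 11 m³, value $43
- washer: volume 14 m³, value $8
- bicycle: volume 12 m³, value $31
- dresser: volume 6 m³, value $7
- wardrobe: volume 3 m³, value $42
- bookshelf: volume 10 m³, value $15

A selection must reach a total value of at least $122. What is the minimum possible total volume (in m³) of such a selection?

32

Subsets with value ≥ 122, sorted by total volume:
- mattress+bicycle+dresser+wardrobe: volume 32, value 123
- mattress+bicycle+wardrobe+bookshelf: volume 36, value 131
- mattress+washer+bicycle+wardrobe: volume 40, value 124
- mattress+bicycle+dresser+wardrobe+bookshelf: volume 42, value 138
Minimum volume: 32 m³.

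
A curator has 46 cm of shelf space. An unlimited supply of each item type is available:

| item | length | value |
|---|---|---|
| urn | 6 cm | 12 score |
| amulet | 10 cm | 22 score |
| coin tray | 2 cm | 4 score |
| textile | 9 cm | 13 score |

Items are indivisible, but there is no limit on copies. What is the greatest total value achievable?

Best value-per-unit is amulet at 22/10; filling with it alone gives 4×22 = 88.
Optimal mix: 1×urn + 4×amulet → length 46, value 100.

100 score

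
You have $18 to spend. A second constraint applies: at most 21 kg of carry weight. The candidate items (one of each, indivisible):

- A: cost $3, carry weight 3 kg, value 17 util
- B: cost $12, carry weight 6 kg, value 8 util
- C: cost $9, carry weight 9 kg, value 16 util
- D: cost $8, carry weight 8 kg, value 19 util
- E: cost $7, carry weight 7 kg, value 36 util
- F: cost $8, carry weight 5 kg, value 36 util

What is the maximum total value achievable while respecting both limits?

89 util

Feasible sets respecting both limits:
- A+E+F: cost 18, carry weight 15, value 89
- A+D+E: cost 18, carry weight 18, value 72
- E+F: cost 15, carry weight 12, value 72
- D+E: cost 15, carry weight 15, value 55
Best: 89 util.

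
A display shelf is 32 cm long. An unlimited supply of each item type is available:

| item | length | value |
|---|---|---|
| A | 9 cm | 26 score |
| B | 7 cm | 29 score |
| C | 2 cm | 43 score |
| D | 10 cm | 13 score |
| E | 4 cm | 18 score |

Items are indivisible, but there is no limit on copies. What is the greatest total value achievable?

688 score

Best value-per-unit is C at 43/2, and filling with it alone uses length 16×2=32. No mix of the others beats 16×43 = 688.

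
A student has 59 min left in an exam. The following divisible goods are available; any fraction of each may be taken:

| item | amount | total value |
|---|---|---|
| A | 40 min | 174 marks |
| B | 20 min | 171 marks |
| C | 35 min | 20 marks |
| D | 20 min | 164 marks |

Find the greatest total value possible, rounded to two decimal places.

Take in order of value per unit:
- B (171/20 per unit): all 20 → value 171, running total 171.00
- D (164/20 per unit): all 20 → value 164, running total 335.00
- A (174/40 per unit): 19 of 40 → value 19×174/40 = 82.6500, running total 417.65
Total 417.65.

417.65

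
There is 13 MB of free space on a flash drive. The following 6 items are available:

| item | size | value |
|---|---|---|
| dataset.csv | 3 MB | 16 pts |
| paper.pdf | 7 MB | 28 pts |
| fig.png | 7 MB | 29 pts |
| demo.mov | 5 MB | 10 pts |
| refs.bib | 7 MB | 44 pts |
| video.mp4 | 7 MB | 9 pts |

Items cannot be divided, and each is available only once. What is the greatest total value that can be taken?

60 pts

Check high-value combinations within 13 MB:
- dataset.csv+refs.bib: size 3+7=10, value 16+44=60
- demo.mov+refs.bib: size 5+7=12, value 10+44=54
- dataset.csv+fig.png: size 3+7=10, value 16+29=45
- refs.bib: size 7, value 44
Best: 60 pts.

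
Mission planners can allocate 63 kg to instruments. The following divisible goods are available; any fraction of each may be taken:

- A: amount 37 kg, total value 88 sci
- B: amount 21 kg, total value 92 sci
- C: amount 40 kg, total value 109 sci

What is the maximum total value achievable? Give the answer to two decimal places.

205.76

Take in order of value per unit:
- B (92/21 per unit): all 21 → value 92, running total 92.00
- C (109/40 per unit): all 40 → value 109, running total 201.00
- A (88/37 per unit): 2 of 37 → value 2×88/37 = 4.7568, running total 205.76
Total 205.76.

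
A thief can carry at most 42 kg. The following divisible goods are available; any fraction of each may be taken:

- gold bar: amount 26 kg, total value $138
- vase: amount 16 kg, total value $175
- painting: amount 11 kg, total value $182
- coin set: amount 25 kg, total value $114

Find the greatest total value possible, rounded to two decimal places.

Take in order of value per unit:
- painting (182/11 per unit): all 11 → value 182, running total 182.00
- vase (175/16 per unit): all 16 → value 175, running total 357.00
- gold bar (138/26 per unit): 15 of 26 → value 15×138/26 = 79.6154, running total 436.62
Total 436.62.

436.62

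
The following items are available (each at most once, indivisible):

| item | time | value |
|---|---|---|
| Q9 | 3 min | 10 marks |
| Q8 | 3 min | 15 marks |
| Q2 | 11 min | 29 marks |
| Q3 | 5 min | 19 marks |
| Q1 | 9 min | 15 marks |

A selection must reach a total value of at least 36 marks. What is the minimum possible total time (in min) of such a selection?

11

Subsets with value ≥ 36, sorted by total time:
- Q9+Q8+Q3: time 11, value 44
- Q8+Q2: time 14, value 44
- Q9+Q2: time 14, value 39
Minimum time: 11 min.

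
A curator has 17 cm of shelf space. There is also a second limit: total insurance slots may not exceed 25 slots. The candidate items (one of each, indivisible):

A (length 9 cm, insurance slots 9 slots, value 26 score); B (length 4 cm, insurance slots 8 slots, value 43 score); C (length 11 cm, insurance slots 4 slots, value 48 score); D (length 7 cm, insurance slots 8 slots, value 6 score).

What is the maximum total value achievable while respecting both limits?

91 score

Feasible sets respecting both limits:
- B+C: length 15, insurance slots 12, value 91
- A+B: length 13, insurance slots 17, value 69
- B+D: length 11, insurance slots 16, value 49
- C: length 11, insurance slots 4, value 48
Best: 91 score.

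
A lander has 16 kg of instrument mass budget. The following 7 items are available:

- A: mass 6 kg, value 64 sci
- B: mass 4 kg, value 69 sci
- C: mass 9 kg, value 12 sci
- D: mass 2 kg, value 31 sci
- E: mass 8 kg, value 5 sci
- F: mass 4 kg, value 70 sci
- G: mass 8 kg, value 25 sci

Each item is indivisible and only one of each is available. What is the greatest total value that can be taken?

234 sci

Check high-value combinations within 16 kg:
- A+B+D+F: mass 6+4+2+4=16, value 64+69+31+70=234
- A+B+F: mass 6+4+4=14, value 64+69+70=203
- B+D+F: mass 4+2+4=10, value 69+31+70=170
- A+D+F: mass 6+2+4=12, value 64+31+70=165
Best: 234 sci.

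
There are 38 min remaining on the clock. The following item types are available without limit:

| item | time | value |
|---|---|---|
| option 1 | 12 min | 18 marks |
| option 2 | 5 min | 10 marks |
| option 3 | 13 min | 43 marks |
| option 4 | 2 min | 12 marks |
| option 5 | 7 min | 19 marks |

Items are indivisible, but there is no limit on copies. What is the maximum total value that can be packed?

Best value-per-unit is option 4 at 12/2, and filling with it alone uses time 19×2=38. No mix of the others beats 19×12 = 228.

228 marks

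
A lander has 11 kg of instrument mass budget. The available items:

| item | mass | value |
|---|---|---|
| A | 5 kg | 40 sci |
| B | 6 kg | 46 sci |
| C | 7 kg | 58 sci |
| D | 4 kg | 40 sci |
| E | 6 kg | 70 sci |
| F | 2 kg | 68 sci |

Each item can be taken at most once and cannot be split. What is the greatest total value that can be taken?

This is a 0/1 knapsack; check combinations near the capacity.
- A+D+F: mass 5+4+2=11, value 40+40+68=148
- E+F: mass 6+2=8, value 70+68=138
- C+F: mass 7+2=9, value 58+68=126
Best: 148 sci.

148 sci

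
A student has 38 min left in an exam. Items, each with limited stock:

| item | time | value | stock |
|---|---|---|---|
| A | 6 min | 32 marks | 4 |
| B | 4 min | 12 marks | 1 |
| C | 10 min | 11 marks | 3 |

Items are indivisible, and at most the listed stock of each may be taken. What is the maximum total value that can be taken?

Best selections within time 38 and stock limits:
- 4×A + 1×B + 1×C: time 38, value 151
- 4×A + 1×B: time 28, value 140
- 4×A + 1×C: time 34, value 139
Best: 151 marks.

151 marks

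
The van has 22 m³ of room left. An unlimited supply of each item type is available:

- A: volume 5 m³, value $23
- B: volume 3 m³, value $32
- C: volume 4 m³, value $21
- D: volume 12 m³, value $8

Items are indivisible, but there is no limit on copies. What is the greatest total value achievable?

Best value-per-unit is B at 32/3, and filling with it alone uses volume 7×3=21. No mix of the others beats 7×32 = 224.

$224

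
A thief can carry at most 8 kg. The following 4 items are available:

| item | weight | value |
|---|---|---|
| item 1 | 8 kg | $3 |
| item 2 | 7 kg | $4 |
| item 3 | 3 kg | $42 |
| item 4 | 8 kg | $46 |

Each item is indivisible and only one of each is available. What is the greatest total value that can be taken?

This is a 0/1 knapsack; check combinations near the capacity.
- item 4: weight 8, value 46
- item 3: weight 3, value 42
- item 2: weight 7, value 4
- item 1: weight 8, value 3
Best: $46.

$46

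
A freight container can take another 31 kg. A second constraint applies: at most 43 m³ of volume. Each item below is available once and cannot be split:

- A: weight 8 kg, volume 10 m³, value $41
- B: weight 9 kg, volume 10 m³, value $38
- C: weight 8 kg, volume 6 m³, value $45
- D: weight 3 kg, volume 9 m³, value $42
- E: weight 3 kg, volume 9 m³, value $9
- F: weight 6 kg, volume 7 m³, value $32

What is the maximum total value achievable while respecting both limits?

$169

Feasible sets respecting both limits:
- A+C+D+E+F: weight 28, volume 41, value 169
- A+B+C+D: weight 28, volume 35, value 166
- B+C+D+E+F: weight 29, volume 41, value 166
- A+C+D+F: weight 25, volume 32, value 160
Best: $169.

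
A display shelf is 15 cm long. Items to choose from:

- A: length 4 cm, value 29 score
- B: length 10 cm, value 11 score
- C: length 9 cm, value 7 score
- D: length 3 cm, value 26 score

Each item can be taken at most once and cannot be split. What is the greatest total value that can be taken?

55 score

Check high-value combinations within 15 cm:
- A+D: length 4+3=7, value 29+26=55
- A+B: length 4+10=14, value 29+11=40
- B+D: length 10+3=13, value 11+26=37
Best: 55 score.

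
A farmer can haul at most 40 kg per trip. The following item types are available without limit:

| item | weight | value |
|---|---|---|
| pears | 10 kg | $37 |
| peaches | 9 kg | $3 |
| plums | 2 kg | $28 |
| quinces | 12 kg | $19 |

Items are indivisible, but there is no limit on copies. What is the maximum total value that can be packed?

$560

Best value-per-unit is plums at 28/2, and filling with it alone uses weight 20×2=40. No mix of the others beats 20×28 = 560.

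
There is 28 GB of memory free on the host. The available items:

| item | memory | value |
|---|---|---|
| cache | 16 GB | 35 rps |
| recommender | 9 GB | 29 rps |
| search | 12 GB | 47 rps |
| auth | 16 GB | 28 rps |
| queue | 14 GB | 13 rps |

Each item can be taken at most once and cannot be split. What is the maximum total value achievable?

82 rps

Check high-value combinations within 28 GB:
- cache+search: memory 16+12=28, value 35+47=82
- recommender+search: memory 9+12=21, value 29+47=76
- search+auth: memory 12+16=28, value 47+28=75
- cache+recommender: memory 16+9=25, value 35+29=64
- search+queue: memory 12+14=26, value 47+13=60
Best: 82 rps.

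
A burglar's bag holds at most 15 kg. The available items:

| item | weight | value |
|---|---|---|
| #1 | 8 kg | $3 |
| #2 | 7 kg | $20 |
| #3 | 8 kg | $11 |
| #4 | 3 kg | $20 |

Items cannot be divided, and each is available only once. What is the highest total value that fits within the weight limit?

$40

This is a 0/1 knapsack; check combinations near the capacity.
- #2+#4: weight 7+3=10, value 20+20=40
- #3+#4: weight 8+3=11, value 11+20=31
- #2+#3: weight 7+8=15, value 20+11=31
Best: $40.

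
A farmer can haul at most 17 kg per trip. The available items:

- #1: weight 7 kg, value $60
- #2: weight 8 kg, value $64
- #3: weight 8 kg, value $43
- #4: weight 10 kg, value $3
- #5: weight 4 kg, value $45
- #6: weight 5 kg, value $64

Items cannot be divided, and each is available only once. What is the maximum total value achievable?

$173

Check high-value combinations within 17 kg:
- #2+#5+#6: weight 8+4+5=17, value 64+45+64=173
- #1+#5+#6: weight 7+4+5=16, value 60+45+64=169
- #3+#5+#6: weight 8+4+5=17, value 43+45+64=152
Best: $173.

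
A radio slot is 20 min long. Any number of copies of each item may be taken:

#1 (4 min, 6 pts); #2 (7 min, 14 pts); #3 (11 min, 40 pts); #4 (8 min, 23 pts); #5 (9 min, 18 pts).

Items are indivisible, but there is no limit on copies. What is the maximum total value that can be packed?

Best value-per-unit is #3 at 40/11; filling with it alone gives 1×40 = 40.
Optimal mix: 1×#3 + 1×#4 → duration 19, value 63.

63 pts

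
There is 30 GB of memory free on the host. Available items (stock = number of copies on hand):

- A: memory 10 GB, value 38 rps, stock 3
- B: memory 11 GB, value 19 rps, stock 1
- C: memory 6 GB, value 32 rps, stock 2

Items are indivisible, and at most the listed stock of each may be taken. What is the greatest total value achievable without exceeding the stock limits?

Top feasible selections:
- 3×A: memory 30, value 114
- 2×A + 1×C: memory 26, value 108
- 1×A + 2×C: memory 22, value 102
- 1×A + 1×B + 1×C: memory 27, value 89
Best: 114 rps.

114 rps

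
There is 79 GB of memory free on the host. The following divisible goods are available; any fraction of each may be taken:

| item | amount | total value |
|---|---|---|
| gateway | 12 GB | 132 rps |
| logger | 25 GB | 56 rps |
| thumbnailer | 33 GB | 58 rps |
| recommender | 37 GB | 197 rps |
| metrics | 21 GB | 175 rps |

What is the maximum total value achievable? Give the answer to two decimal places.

Take in order of value per unit:
- gateway (132/12 per unit): all 12 → value 132, running total 132.00
- metrics (175/21 per unit): all 21 → value 175, running total 307.00
- recommender (197/37 per unit): all 37 → value 197, running total 504.00
- logger (56/25 per unit): 9 of 25 → value 9×56/25 = 20.1600, running total 524.16
Total 524.16.

524.16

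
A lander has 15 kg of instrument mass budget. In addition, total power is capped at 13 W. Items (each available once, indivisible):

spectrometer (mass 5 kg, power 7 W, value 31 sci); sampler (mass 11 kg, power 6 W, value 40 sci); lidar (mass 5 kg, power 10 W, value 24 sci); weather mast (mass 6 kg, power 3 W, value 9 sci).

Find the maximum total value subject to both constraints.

Feasible sets respecting both limits:
- sampler: mass 11, power 6, value 40
- spectrometer+weather mast: mass 11, power 10, value 40
- lidar+weather mast: mass 11, power 13, value 33
- spectrometer: mass 5, power 7, value 31
Best: 40 sci.

40 sci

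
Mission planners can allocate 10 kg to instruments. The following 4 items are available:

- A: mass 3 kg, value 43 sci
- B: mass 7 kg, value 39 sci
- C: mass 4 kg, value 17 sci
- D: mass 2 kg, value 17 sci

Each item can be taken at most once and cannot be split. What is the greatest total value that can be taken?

82 sci

Check high-value combinations within 10 kg:
- A+B: mass 3+7=10, value 43+39=82
- A+C+D: mass 3+4+2=9, value 43+17+17=77
- A+D: mass 3+2=5, value 43+17=60
- A+C: mass 3+4=7, value 43+17=60
- B+D: mass 7+2=9, value 39+17=56
Best: 82 sci.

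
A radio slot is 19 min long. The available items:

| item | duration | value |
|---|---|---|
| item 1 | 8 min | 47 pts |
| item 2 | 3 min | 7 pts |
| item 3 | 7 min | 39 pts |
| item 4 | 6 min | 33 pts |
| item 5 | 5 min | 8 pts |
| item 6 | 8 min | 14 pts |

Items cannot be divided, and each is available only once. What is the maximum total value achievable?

Check high-value combinations within 19 min:
- item 1+item 2+item 3: duration 8+3+7=18, value 47+7+39=93
- item 1+item 4+item 5: duration 8+6+5=19, value 47+33+8=88
- item 1+item 2+item 4: duration 8+3+6=17, value 47+7+33=87
Best: 93 pts.

93 pts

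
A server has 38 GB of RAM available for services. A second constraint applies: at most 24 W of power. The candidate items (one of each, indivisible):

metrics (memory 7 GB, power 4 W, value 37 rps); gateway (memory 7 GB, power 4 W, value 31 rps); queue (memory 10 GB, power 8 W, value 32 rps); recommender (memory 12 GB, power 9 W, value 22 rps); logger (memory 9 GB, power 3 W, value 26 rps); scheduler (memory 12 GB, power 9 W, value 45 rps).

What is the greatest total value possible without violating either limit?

140 rps

Feasible sets respecting both limits:
- metrics+queue+logger+scheduler: memory 38, power 24, value 140
- metrics+gateway+logger+scheduler: memory 35, power 20, value 139
- gateway+queue+logger+scheduler: memory 38, power 24, value 134
- metrics+gateway+queue+logger: memory 33, power 19, value 126
Best: 140 rps.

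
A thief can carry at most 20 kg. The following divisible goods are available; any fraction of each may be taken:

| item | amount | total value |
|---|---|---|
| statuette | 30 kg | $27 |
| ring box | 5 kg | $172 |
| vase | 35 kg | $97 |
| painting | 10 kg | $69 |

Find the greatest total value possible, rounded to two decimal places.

Take in order of value per unit:
- ring box (172/5 per unit): all 5 → value 172, running total 172.00
- painting (69/10 per unit): all 10 → value 69, running total 241.00
- vase (97/35 per unit): 5 of 35 → value 5×97/35 = 13.8571, running total 254.86
Total 254.86.

254.86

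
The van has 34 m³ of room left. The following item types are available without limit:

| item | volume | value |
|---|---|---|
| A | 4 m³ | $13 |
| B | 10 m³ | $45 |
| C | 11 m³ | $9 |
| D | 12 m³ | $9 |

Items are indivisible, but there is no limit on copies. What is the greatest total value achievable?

$148

Best value-per-unit is B at 45/10; filling with it alone gives 3×45 = 135.
Optimal mix: 1×A + 3×B → volume 34, value 148.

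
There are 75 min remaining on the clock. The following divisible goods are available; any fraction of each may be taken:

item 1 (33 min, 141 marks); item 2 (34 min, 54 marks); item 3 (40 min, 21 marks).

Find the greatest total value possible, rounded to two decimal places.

199.20

Take in order of value per unit:
- item 1 (141/33 per unit): all 33 → value 141, running total 141.00
- item 2 (54/34 per unit): all 34 → value 54, running total 195.00
- item 3 (21/40 per unit): 8 of 40 → value 8×21/40 = 4.2000, running total 199.20
Total 199.20.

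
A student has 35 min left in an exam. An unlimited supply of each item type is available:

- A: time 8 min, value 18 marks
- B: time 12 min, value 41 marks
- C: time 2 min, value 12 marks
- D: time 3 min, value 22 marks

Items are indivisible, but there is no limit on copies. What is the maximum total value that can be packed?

Best value-per-unit is D at 22/3; filling with it alone gives 11×22 = 242.
Optimal mix: 1×C + 11×D → time 35, value 254.

254 marks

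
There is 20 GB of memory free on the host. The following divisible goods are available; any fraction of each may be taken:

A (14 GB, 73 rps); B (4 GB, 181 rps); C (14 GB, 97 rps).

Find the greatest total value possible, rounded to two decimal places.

Take in order of value per unit:
- B (181/4 per unit): all 4 → value 181, running total 181.00
- C (97/14 per unit): all 14 → value 97, running total 278.00
- A (73/14 per unit): 2 of 14 → value 2×73/14 = 10.4286, running total 288.43
Total 288.43.

288.43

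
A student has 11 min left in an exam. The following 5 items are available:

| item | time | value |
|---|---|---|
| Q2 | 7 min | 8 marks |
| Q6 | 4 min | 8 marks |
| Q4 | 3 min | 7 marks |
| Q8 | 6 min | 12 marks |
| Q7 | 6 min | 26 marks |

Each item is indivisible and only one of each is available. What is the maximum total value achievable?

34 marks

Check high-value combinations within 11 min:
- Q6+Q7: time 4+6=10, value 8+26=34
- Q4+Q7: time 3+6=9, value 7+26=33
- Q7: time 6, value 26
- Q6+Q8: time 4+6=10, value 8+12=20
Best: 34 marks.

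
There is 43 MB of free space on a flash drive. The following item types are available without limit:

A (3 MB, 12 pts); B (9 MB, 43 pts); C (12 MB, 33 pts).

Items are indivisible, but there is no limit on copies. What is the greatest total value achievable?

Best value-per-unit is B at 43/9; filling with it alone gives 4×43 = 172.
Optimal mix: 2×A + 4×B → size 42, value 196.

196 pts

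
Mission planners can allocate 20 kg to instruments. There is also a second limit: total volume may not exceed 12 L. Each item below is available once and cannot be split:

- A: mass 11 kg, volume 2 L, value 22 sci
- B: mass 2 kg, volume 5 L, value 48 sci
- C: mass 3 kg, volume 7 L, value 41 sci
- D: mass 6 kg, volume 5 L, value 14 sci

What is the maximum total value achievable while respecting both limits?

89 sci

Feasible sets respecting both limits:
- B+C: mass 5, volume 12, value 89
- A+B+D: mass 19, volume 12, value 84
- A+B: mass 13, volume 7, value 70
Best: 89 sci.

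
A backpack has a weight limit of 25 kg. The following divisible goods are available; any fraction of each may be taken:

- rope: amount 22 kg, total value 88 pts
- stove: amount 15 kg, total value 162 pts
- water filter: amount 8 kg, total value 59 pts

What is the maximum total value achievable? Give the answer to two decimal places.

229.00

Take in order of value per unit:
- stove (162/15 per unit): all 15 → value 162, running total 162.00
- water filter (59/8 per unit): all 8 → value 59, running total 221.00
- rope (88/22 per unit): 2 of 22 → value 2×88/22 = 8.0000, running total 229.00
Total 229.00.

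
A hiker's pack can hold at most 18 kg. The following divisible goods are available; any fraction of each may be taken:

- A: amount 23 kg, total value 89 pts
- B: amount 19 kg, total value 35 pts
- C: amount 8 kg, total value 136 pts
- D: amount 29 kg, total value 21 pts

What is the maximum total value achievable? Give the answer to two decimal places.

Take in order of value per unit:
- C (136/8 per unit): all 8 → value 136, running total 136.00
- A (89/23 per unit): 10 of 23 → value 10×89/23 = 38.6957, running total 174.70
Total 174.70.

174.70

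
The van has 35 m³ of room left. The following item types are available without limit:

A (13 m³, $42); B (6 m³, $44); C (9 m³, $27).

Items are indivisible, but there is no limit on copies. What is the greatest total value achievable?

$220

Best value-per-unit is B at 44/6, and filling with it alone uses volume 5×6=30. No mix of the others beats 5×44 = 220.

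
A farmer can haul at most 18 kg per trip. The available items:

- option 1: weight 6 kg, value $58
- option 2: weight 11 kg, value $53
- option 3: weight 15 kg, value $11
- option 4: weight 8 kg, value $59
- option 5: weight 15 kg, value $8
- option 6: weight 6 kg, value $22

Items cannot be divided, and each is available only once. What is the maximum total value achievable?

Check high-value combinations within 18 kg:
- option 1+option 4: weight 6+8=14, value 58+59=117
- option 1+option 2: weight 6+11=17, value 58+53=111
- option 4+option 6: weight 8+6=14, value 59+22=81
- option 1+option 6: weight 6+6=12, value 58+22=80
Best: $117.

$117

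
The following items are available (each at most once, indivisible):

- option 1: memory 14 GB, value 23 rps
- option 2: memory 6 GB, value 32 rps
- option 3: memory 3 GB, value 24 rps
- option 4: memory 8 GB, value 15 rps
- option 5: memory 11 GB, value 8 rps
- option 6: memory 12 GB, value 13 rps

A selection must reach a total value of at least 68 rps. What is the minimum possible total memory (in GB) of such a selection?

Subsets with value ≥ 68, sorted by total memory:
- option 2+option 3+option 4: memory 17, value 71
- option 2+option 3+option 6: memory 21, value 69
- option 1+option 2+option 3: memory 23, value 79
- option 2+option 3+option 4+option 5: memory 28, value 79
Minimum memory: 17 GB.

17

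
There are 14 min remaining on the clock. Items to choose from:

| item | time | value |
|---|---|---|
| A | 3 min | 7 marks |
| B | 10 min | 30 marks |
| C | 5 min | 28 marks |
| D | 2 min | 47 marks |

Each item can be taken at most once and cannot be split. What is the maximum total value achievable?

82 marks

This is a 0/1 knapsack; check combinations near the capacity.
- A+C+D: time 3+5+2=10, value 7+28+47=82
- B+D: time 10+2=12, value 30+47=77
- C+D: time 5+2=7, value 28+47=75
Best: 82 marks.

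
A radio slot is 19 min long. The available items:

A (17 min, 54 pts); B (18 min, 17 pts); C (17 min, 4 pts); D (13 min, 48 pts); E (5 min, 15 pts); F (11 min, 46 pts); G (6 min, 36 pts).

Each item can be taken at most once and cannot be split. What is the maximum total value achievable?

Check high-value combinations within 19 min:
- D+G: duration 13+6=19, value 48+36=84
- F+G: duration 11+6=17, value 46+36=82
- D+E: duration 13+5=18, value 48+15=63
Best: 84 pts.

84 pts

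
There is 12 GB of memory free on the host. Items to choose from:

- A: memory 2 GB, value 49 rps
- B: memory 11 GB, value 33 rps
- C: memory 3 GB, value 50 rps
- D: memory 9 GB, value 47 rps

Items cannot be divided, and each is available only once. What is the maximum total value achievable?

99 rps

Check high-value combinations within 12 GB:
- A+C: memory 2+3=5, value 49+50=99
- C+D: memory 3+9=12, value 50+47=97
- A+D: memory 2+9=11, value 49+47=96
- C: memory 3, value 50
Best: 99 rps.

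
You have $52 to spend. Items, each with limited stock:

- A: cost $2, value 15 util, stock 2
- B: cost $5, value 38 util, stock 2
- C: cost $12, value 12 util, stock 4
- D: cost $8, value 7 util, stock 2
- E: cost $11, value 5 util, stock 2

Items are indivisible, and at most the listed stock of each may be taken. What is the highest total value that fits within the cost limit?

142 util

Top feasible selections:
- 2×A + 2×B + 3×C: cost 50, value 142
- 2×A + 2×B + 2×C + 1×D: cost 46, value 137
- 2×A + 2×B + 2×C + 1×E: cost 49, value 135
- 2×A + 2×B + 1×C + 2×D: cost 42, value 132
Best: 142 util.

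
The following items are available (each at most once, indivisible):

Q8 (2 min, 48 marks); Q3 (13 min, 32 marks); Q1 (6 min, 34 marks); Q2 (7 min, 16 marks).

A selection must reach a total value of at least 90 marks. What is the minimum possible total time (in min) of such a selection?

Subsets with value ≥ 90, sorted by total time:
- Q8+Q1+Q2: time 15, value 98
- Q8+Q3+Q1: time 21, value 114
- Q8+Q3+Q2: time 22, value 96
- Q8+Q3+Q1+Q2: time 28, value 130
Minimum time: 15 min.

15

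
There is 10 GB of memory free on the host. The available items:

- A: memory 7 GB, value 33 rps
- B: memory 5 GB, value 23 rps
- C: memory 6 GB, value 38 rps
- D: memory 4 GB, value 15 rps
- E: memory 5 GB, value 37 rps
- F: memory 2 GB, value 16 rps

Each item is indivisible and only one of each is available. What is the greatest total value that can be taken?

60 rps

Check high-value combinations within 10 GB:
- B+E: memory 5+5=10, value 23+37=60
- C+F: memory 6+2=8, value 38+16=54
- E+F: memory 5+2=7, value 37+16=53
Best: 60 rps.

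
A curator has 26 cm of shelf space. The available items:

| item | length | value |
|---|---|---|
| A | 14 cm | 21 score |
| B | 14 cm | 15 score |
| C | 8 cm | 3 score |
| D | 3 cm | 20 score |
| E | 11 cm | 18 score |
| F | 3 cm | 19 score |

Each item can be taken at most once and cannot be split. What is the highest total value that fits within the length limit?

Check high-value combinations within 26 cm:
- A+D+F: length 14+3+3=20, value 21+20+19=60
- C+D+E+F: length 8+3+11+3=25, value 3+20+18+19=60
- D+E+F: length 3+11+3=17, value 20+18+19=57
- B+D+F: length 14+3+3=20, value 15+20+19=54
- A+C+D: length 14+8+3=25, value 21+3+20=44
Best: 60 score.

60 score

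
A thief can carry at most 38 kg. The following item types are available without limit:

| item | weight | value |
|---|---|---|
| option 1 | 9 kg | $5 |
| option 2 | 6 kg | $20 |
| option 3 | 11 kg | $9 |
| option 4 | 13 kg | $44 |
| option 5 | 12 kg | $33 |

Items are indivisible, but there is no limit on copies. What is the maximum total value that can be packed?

Best value-per-unit is option 4 at 44/13; filling with it alone gives 2×44 = 88.
Optimal mix: 2×option 2 + 2×option 4 → weight 38, value 128.

$128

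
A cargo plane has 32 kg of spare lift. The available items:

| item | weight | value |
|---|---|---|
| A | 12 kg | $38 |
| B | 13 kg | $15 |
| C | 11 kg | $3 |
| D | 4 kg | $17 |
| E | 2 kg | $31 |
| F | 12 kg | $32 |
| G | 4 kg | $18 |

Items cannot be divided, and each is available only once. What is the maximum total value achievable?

Check high-value combinations within 32 kg:
- A+E+F+G: weight 12+2+12+4=30, value 38+31+32+18=119
- A+D+E+F: weight 12+4+2+12=30, value 38+17+31+32=118
- A+D+F+G: weight 12+4+12+4=32, value 38+17+32+18=105
- A+D+E+G: weight 12+4+2+4=22, value 38+17+31+18=104
Best: $119.

$119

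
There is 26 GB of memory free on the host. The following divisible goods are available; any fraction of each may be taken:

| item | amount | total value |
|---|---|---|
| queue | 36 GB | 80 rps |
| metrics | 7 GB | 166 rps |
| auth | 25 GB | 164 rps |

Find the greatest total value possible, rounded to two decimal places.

Take in order of value per unit:
- metrics (166/7 per unit): all 7 → value 166, running total 166.00
- auth (164/25 per unit): 19 of 25 → value 19×164/25 = 124.6400, running total 290.64
Total 290.64.

290.64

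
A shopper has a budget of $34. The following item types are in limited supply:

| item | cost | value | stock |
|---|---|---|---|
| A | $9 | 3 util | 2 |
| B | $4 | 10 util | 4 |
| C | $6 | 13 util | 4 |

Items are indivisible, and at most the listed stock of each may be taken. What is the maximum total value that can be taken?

79 util

Best selections within cost 34 and stock limits:
- 4×B + 3×C: cost 34, value 79
- 2×B + 4×C: cost 32, value 72
Best: 79 util.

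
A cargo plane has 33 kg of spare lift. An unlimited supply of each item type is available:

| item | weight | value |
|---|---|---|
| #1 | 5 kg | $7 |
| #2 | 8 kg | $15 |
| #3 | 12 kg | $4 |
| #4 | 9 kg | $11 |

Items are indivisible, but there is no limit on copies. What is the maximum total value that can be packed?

$60

Best value-per-unit is #2 at 15/8, and filling with it alone uses weight 4×8=32. No mix of the others beats 4×15 = 60.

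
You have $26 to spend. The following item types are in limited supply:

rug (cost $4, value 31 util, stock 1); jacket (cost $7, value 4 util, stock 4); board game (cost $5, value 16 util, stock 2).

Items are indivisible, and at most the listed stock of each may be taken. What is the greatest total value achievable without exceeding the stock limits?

67 util

Best selections within cost 26 and stock limits:
- 1×rug + 1×jacket + 2×board game: cost 21, value 67
- 1×rug + 2×board game: cost 14, value 63
Best: 67 util.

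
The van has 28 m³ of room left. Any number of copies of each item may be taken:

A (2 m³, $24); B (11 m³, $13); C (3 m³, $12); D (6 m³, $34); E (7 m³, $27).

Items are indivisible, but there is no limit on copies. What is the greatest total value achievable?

Best value-per-unit is A at 24/2, and filling with it alone uses volume 14×2=28. No mix of the others beats 14×24 = 336.

$336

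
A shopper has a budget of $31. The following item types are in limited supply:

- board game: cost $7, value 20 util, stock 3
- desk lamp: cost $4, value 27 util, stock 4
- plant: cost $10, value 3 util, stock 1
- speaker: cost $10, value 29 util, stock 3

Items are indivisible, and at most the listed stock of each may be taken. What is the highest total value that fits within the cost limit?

148 util

Top feasible selections:
- 2×board game + 4×desk lamp: cost 30, value 148
- 4×desk lamp + 1×speaker: cost 26, value 137
- 1×board game + 3×desk lamp + 1×speaker: cost 29, value 130
- 1×board game + 4×desk lamp: cost 23, value 128
Best: 148 util.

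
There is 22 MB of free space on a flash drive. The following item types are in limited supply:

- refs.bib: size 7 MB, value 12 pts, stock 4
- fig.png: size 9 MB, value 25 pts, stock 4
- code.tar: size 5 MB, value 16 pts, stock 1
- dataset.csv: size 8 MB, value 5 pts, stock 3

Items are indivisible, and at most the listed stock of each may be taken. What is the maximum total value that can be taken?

Top feasible selections:
- 1×refs.bib + 1×fig.png + 1×code.tar: size 21, value 53
- 2×fig.png: size 18, value 50
Best: 53 pts.

53 pts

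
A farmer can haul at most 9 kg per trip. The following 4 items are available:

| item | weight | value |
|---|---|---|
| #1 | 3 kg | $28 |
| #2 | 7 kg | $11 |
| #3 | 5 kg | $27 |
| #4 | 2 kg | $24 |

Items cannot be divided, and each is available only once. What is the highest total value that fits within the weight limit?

$55

This is a 0/1 knapsack; check combinations near the capacity.
- #1+#3: weight 3+5=8, value 28+27=55
- #1+#4: weight 3+2=5, value 28+24=52
- #3+#4: weight 5+2=7, value 27+24=51
Best: $55.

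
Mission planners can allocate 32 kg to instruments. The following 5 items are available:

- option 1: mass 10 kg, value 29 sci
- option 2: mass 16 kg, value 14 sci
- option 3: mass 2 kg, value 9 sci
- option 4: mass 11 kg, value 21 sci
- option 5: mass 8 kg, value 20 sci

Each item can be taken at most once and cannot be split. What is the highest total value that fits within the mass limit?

This is a 0/1 knapsack; check combinations near the capacity.
- option 1+option 3+option 4+option 5: mass 10+2+11+8=31, value 29+9+21+20=79
- option 1+option 4+option 5: mass 10+11+8=29, value 29+21+20=70
- option 1+option 3+option 4: mass 10+2+11=23, value 29+9+21=59
- option 1+option 3+option 5: mass 10+2+8=20, value 29+9+20=58
Best: 79 sci.

79 sci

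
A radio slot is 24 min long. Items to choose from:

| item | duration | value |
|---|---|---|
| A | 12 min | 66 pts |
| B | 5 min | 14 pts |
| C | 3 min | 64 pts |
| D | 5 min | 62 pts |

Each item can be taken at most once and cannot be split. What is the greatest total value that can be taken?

Check high-value combinations within 24 min:
- A+C+D: duration 12+3+5=20, value 66+64+62=192
- A+B+C: duration 12+5+3=20, value 66+14+64=144
- A+B+D: duration 12+5+5=22, value 66+14+62=142
- B+C+D: duration 5+3+5=13, value 14+64+62=140
- A+C: duration 12+3=15, value 66+64=130
Best: 192 pts.

192 pts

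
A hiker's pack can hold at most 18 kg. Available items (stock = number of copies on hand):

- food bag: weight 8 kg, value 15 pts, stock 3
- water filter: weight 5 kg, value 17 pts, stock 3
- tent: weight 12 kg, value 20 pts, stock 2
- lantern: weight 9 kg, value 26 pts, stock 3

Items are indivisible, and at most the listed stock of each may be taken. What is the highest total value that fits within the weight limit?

52 pts

Top feasible selections:
- 2×lantern: weight 18, value 52
- 3×water filter: weight 15, value 51
- 1×food bag + 2×water filter: weight 18, value 49
Best: 52 pts.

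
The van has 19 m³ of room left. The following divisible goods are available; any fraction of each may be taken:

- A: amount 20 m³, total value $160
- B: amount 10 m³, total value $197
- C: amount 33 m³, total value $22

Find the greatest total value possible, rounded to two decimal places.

Take in order of value per unit:
- B (197/10 per unit): all 10 → value 197, running total 197.00
- A (160/20 per unit): 9 of 20 → value 9×160/20 = 72.0000, running total 269.00
Total 269.00.

269.00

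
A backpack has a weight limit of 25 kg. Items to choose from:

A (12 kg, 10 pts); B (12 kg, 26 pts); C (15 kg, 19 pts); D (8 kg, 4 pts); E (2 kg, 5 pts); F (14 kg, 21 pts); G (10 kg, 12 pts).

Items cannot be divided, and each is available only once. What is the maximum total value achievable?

Check high-value combinations within 25 kg:
- B+E+G: weight 12+2+10=24, value 26+5+12=43
- B+G: weight 12+10=22, value 26+12=38
- A+B: weight 12+12=24, value 10+26=36
- B+D+E: weight 12+8+2=22, value 26+4+5=35
- F+G: weight 14+10=24, value 21+12=33
Best: 43 pts.

43 pts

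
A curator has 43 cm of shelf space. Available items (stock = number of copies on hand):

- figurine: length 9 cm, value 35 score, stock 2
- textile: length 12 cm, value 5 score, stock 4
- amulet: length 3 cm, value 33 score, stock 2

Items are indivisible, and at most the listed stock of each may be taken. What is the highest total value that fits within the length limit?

Top feasible selections:
- 2×figurine + 1×textile + 2×amulet: length 36, value 141
- 2×figurine + 2×amulet: length 24, value 136
- 1×figurine + 2×textile + 2×amulet: length 39, value 111
Best: 141 score.

141 score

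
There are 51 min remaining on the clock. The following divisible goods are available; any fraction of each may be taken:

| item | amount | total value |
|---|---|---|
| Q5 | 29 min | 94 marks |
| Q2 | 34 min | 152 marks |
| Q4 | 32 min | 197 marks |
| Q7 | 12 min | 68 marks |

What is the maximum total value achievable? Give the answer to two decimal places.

296.29

Take in order of value per unit:
- Q4 (197/32 per unit): all 32 → value 197, running total 197.00
- Q7 (68/12 per unit): all 12 → value 68, running total 265.00
- Q2 (152/34 per unit): 7 of 34 → value 7×152/34 = 31.2941, running total 296.29
Total 296.29.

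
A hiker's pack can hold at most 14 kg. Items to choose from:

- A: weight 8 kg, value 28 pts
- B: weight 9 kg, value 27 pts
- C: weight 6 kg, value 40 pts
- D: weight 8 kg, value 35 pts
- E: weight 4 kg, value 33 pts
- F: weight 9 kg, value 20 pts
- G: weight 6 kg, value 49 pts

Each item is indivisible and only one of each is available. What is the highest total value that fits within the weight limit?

89 pts

Check high-value combinations within 14 kg:
- C+G: weight 6+6=12, value 40+49=89
- D+G: weight 8+6=14, value 35+49=84
- E+G: weight 4+6=10, value 33+49=82
- A+G: weight 8+6=14, value 28+49=77
- C+D: weight 6+8=14, value 40+35=75
Best: 89 pts.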